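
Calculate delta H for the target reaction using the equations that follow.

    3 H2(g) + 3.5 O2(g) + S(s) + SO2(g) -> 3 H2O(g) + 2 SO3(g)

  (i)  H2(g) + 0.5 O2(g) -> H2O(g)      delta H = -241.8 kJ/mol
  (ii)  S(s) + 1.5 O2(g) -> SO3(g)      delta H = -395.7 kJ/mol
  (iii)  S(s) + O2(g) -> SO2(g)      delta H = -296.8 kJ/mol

delta H = -1220.0 kJ/mol

(i) × 3: (3)·(-241.8) = -725.4 kJ/mol
(ii) × 2: (2)·(-395.7) = -791.4 kJ/mol
(iii) reversed: +296.8 kJ/mol
delta H = (3)·(-241.8) + (2)·(-395.7) + (-1)·(-296.8) = -1220.0 kJ/mol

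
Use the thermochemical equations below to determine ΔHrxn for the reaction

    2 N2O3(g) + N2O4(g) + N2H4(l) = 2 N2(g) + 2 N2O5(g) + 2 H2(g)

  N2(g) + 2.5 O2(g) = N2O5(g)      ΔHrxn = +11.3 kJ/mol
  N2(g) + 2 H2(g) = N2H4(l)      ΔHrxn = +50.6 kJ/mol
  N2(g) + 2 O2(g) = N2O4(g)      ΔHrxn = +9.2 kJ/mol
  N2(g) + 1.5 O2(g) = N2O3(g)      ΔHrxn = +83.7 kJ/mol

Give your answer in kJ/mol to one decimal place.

ΔHrxn = -204.6 kJ/mol

equation 1 × 2 (scale by 2 for the 2 N2O5(g)): (2)·(+11.3) = +22.6 kJ/mol
equation 2 reversed (reverse to put N2H4(l) on the reactant side): -50.6 kJ/mol
equation 3 reversed (N2O4(g) must end up as a reactant): -9.2 kJ/mol
equation 4 reversed and × 2 (reverse to put N2O3(g) on the reactant side; scale by 2 for the 2 N2O3(g)): (-2)·(+83.7) = -167.4 kJ/mol
ΔHrxn = (2)·(+11.3) + (-1)·(+50.6) + (-1)·(+9.2) + (-2)·(+83.7) = -204.6 kJ/mol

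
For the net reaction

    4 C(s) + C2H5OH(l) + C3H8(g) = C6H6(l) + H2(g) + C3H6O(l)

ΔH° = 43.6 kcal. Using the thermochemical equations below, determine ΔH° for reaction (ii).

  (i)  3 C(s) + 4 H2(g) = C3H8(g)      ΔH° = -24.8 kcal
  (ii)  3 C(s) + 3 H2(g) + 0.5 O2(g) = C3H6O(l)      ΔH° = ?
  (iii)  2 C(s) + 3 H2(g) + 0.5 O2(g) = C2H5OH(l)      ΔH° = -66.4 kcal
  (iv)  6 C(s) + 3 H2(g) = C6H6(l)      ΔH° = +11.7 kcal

ΔH° = -59.3 kcal

(i) reversed (reverse to put C3H8(g) on the reactant side): +24.8 kcal
(ii) as written (C3H6O(l) already on the product side): contributes x
(iii) reversed (reverse to put C2H5OH(l) on the reactant side): +66.4 kcal
(iv) as written (C6H6(l) already on the product side): +11.7 kcal
+43.6 = (+24.8) + (+66.4) + (+11.7) + x
x = (+43.6 − (+102.9)) / (1) = -59.3 kcal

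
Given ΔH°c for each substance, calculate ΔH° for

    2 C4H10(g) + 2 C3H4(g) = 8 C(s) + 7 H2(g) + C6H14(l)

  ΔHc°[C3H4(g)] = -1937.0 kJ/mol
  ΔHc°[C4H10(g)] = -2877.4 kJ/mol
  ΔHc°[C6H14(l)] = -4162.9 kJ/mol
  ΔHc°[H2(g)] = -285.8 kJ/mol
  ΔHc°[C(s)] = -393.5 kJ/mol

ΔH° = -317.3 kJ/mol

Using ΔH = Σ nΔHc°(reactants) − Σ nΔHc°(products):
= [2·(-2877.4) + 2·(-1937.0)] − [8·(-393.5) + 7·(-285.8) + 1·(-4162.9)]
= -317.3 kJ/mol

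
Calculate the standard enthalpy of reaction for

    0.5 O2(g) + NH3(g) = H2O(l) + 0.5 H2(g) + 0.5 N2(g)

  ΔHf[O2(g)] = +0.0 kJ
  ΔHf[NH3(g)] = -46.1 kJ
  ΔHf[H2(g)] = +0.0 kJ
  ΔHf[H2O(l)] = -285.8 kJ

Products: 1·(-285.8) + 1/2·(+0.0) + 1/2·(+0.0) = -285.8
Reactants: 1/2·(+0.0) + 1·(-46.1) = -46.1
ΔHrxn = (-285.8) − (-46.1) = -239.7 kJ

ΔHrxn = -239.7 kJ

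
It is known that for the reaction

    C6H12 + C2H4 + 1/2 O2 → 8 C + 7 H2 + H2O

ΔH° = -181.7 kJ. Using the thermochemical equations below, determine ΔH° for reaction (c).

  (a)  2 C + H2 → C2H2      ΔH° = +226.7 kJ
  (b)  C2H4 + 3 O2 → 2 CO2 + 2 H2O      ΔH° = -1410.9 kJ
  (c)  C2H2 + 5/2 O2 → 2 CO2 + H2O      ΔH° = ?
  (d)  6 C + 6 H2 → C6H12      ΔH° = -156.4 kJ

ΔH° = -1299.5 kJ

(a) reversed: -226.7 kJ
(b) as written (C2H4 already on the reactant side): -1410.9 kJ
(c) reversed: contributes −x
(d) reversed (C6H12 must end up as a reactant): +156.4 kJ
-181.7 = (-226.7) + (-1410.9) + (+156.4) − x
x = (-181.7 − (-1481.2)) / (-1) = -1299.5 kJ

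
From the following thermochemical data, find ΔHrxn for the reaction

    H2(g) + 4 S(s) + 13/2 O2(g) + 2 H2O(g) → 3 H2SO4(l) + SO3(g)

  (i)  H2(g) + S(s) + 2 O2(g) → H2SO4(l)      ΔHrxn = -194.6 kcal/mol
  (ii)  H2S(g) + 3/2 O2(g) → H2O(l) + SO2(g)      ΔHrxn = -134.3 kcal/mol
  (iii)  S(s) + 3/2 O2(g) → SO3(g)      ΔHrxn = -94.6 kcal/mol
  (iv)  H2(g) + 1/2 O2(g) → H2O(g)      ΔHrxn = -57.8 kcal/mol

ΔHrxn = -562.8 kcal/mol

(i) × 3: (3)·(-194.6) = -583.8 kcal/mol
(ii): not needed.
(iii) as written: -94.6 kcal/mol
(iv) reversed and × 2: (-2)·(-57.8) = +115.6 kcal/mol
ΔHrxn = (-583.8) + (-94.6) + (+115.6) = -562.8 kcal/mol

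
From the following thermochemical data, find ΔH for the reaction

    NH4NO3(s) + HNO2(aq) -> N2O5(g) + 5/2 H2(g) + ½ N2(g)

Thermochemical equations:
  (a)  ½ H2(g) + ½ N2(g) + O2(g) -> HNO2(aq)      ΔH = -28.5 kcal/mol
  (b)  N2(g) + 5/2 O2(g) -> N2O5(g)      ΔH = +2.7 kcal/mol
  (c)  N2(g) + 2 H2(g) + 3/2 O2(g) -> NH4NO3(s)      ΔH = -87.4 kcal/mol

ΔH = 118.6 kcal/mol

(a) reversed (HNO2(aq) must end up as a reactant): +28.5 kcal/mol
(b) as written (N2O5(g) already on the product side): +2.7 kcal/mol
(c) reversed (reverse to put NH4NO3(s) on the reactant side): +87.4 kcal/mol
ΔH = (-1)·(-28.5) + (1)·(+2.7) + (-1)·(-87.4) = 118.6 kcal/mol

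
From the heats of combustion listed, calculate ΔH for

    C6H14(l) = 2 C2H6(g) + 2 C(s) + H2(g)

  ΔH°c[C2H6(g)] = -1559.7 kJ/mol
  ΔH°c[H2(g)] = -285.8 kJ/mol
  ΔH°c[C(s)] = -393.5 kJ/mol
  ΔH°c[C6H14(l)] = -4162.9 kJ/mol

ΔH = 29.3 kJ/mol

With combustion enthalpies, reactants minus products:
= [1·(-4162.9)] − [2·(-1559.7) + 2·(-393.5) + 1·(-285.8)]
= 29.3 kJ/mol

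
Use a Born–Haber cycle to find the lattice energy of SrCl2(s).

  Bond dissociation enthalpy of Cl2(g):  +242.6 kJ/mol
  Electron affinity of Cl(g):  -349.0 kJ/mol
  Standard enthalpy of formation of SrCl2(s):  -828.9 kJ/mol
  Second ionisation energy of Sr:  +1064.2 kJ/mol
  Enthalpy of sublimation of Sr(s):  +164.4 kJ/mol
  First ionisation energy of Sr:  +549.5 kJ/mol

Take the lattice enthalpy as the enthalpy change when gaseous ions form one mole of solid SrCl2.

U = -2151.6 kJ/mol

ΔHf° = 1·ΔHsub + 1·(ΣIE) + 1·D(Cl2) + 2·EA + U
-828.9 = 1·(+164.4) + 1·(+1613.7) + 1·(+242.6) + 2·(-349.0) + U
U = -828.9 − (+1322.7) = -2151.6 kJ/mol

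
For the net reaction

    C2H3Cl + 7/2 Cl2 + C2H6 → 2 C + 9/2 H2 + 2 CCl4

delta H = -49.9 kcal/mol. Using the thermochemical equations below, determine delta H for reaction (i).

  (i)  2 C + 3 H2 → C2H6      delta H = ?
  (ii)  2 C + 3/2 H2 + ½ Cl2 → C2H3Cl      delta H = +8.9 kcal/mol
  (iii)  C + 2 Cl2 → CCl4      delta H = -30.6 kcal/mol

(i) reversed: contributes −x
(ii) reversed: -8.9 kcal/mol
(iii) × 2: (2)·(-30.6) = -61.2 kcal/mol
-49.9 = (-8.9) + (-61.2) − x
x = (-49.9 − (-70.1)) / (-1) = -20.2 kcal/mol

delta H = -20.2 kcal/mol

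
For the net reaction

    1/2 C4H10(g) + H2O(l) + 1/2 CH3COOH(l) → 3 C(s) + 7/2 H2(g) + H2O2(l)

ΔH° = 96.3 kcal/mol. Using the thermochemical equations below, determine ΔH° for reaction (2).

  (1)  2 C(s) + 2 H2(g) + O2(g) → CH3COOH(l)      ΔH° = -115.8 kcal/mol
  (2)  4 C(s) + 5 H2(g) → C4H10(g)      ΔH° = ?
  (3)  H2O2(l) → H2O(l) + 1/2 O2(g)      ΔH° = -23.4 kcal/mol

ΔH° = -30.0 kcal/mol

(1) reversed and × 1/2 (CH3COOH(l) must end up as a reactant; ×1/2 to match 1/2 CH3COOH(l) in the target): (-1/2)·(-115.8) = +57.9 kcal/mol
(2) reversed and × 1/2 (C4H10(g) must end up as a reactant; scale by 1/2 for the 1/2 C4H10(g)): contributes −1/2·x
(3) reversed (reverse to put H2O2(l) on the product side): +23.4 kcal/mol
+96.3 = (+57.9) + (+23.4) − 1/2·x
x = (+96.3 − (+81.3)) / (-1/2) = -30.0 kcal/mol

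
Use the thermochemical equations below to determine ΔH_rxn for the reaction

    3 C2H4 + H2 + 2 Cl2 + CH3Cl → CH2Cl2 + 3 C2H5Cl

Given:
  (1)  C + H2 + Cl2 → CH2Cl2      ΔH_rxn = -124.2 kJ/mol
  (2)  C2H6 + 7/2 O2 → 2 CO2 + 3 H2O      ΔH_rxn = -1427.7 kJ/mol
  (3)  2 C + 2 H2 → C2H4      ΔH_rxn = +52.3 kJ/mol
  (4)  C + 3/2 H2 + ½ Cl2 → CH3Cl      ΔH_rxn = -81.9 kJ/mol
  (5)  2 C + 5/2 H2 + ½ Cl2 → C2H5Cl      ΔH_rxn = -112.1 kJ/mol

ΔH_rxn = -535.5 kJ/mol

(1) as written: -124.2 kJ/mol
(2): not needed.
(3) reversed and × 3: (-3)·(+52.3) = -156.9 kJ/mol
(4) reversed: +81.9 kJ/mol
(5) × 3: (3)·(-112.1) = -336.3 kJ/mol
ΔH_rxn = (1)·(-124.2) + (-3)·(+52.3) + (-1)·(-81.9) + (3)·(-112.1) = -535.5 kJ/mol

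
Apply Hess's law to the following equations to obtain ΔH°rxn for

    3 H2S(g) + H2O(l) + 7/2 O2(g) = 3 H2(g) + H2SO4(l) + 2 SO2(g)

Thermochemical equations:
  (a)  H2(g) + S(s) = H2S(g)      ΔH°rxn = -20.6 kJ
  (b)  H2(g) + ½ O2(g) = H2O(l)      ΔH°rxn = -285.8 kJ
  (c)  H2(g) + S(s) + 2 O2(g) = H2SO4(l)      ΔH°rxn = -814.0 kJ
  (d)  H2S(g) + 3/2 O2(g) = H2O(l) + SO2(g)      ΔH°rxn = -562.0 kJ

(a) reversed: +20.6 kJ
(b) reversed and × 3: (-3)·(-285.8) = +857.4 kJ
(c) as written: -814.0 kJ
(d) × 2: (2)·(-562.0) = -1124.0 kJ
ΔH°rxn = (+20.6) + (+857.4) + (-814.0) + (-1124.0) = -1060.0 kJ

ΔH°rxn = -1060.0 kJ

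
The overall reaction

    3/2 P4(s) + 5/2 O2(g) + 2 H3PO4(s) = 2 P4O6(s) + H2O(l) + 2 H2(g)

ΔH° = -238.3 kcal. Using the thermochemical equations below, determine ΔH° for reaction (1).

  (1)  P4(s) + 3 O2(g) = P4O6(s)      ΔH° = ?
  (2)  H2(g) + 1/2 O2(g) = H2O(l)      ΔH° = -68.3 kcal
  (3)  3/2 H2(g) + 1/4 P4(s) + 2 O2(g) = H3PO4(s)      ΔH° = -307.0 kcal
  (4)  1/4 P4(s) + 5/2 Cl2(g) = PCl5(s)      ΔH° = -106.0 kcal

ΔH° = -392.0 kcal

(1) × 2: contributes 2·x
(2) as written: -68.3 kcal
(3) reversed and × 2: (-2)·(-307.0) = +614.0 kcal
(4): not needed.
-238.3 = (-68.3) + (+614.0) + 2·x
x = (-238.3 − (+545.7)) / (2) = -392.0 kcal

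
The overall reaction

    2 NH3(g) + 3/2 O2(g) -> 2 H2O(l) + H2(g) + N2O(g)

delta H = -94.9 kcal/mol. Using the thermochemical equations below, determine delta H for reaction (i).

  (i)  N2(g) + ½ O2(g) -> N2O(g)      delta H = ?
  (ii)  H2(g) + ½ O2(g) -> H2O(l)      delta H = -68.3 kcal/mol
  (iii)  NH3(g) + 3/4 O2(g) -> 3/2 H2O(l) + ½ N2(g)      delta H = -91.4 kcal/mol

(i) as written: contributes x
(ii) reversed: +68.3 kcal/mol
(iii) × 2: (2)·(-91.4) = -182.8 kcal/mol
-94.9 = (+68.3) + (-182.8) + x
x = (-94.9 − (-114.5)) / (1) = 19.6 kcal/mol

delta H = 19.6 kcal/mol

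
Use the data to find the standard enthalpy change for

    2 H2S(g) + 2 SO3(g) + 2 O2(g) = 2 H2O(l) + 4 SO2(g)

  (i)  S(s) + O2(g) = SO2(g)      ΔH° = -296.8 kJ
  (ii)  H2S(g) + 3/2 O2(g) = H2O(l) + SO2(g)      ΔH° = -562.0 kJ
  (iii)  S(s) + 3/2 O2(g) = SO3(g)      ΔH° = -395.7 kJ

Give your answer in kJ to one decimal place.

ΔH° = -926.2 kJ

(i) × 2: (2)·(-296.8) = -593.6 kJ
(ii) × 2 (scale by 2 for the 2 H2S(g)): (2)·(-562.0) = -1124.0 kJ
(iii) reversed and × 2 (reverse to put SO3(g) on the reactant side; scale by 2 for the 2 SO3(g)): (-2)·(-395.7) = +791.4 kJ
ΔH° = (2)·(-296.8) + (2)·(-562.0) + (-2)·(-395.7) = -926.2 kJ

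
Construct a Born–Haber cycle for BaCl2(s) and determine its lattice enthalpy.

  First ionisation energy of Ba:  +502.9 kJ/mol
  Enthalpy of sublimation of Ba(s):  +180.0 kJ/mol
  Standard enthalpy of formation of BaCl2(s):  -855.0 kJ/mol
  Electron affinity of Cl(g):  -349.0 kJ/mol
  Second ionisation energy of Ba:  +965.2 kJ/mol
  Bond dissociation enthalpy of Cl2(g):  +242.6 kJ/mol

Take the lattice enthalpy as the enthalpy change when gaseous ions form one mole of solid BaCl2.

ΔHf° = 1·ΔHsub + 1·(ΣIE) + 1·D(Cl2) + 2·EA + U
-855.0 = 1·(+180.0) + 1·(+1468.1) + 1·(+242.6) + 2·(-349.0) + U
U = -855.0 − (+1192.7) = -2047.7 kJ/mol

U = -2047.7 kJ/mol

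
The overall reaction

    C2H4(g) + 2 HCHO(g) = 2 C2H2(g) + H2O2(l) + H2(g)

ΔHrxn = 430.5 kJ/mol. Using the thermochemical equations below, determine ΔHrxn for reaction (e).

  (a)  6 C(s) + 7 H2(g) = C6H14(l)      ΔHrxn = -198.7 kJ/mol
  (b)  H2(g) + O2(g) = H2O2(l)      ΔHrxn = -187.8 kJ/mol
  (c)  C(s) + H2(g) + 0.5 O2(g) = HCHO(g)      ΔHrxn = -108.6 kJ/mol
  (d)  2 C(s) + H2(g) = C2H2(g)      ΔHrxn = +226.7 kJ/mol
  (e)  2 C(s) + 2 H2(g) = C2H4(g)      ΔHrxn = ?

(a): not needed.
(b) as written: -187.8 kJ/mol
(c) reversed and × 2: (-2)·(-108.6) = +217.2 kJ/mol
(d) × 2: (2)·(+226.7) = +453.4 kJ/mol
(e) reversed: contributes −x
+430.5 = (-187.8) + (+217.2) + (+453.4) − x
x = (+430.5 − (+482.8)) / (-1) = 52.3 kJ/mol

ΔHrxn = 52.3 kJ/mol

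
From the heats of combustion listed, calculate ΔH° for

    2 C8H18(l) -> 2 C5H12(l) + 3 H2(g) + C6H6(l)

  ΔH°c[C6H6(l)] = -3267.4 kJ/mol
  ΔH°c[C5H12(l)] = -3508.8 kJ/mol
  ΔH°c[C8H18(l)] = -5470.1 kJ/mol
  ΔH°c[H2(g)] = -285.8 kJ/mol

ΔH° = 202.2 kJ/mol

With combustion enthalpies, reactants minus products:
= [2·(-5470.1)] − [2·(-3508.8) + 3·(-285.8) + 1·(-3267.4)]
= 202.2 kJ/mol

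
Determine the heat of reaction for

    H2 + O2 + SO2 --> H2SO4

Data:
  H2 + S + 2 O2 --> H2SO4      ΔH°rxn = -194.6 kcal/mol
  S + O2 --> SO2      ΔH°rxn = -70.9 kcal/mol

equation 1 as written: -194.6 kcal/mol
equation 2 reversed: +70.9 kcal/mol
ΔH°rxn = (-194.6) + (+70.9) = -123.7 kcal/mol

ΔH°rxn = -123.7 kcal/mol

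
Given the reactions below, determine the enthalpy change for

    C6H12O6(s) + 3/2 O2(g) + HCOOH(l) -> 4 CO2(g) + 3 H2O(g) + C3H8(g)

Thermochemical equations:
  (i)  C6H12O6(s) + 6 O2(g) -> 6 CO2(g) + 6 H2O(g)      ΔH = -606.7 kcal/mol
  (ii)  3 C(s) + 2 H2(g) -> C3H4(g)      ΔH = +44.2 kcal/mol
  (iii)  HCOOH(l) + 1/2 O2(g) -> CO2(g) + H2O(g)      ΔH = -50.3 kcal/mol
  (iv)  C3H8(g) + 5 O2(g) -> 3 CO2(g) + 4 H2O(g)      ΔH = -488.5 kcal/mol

(i) as written: -606.7 kcal/mol
(ii): not needed.
(iii) as written: -50.3 kcal/mol
(iv) reversed: +488.5 kcal/mol
Since enthalpy is a state function, ΔH = (-606.7) + (-50.3) + (+488.5) = -168.5 kcal/mol

ΔH = -168.5 kcal/mol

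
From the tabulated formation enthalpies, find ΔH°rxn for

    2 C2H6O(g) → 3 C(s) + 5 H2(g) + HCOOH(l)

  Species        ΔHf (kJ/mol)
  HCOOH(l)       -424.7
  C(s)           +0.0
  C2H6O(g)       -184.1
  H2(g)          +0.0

Products: 3·(+0.0) + 5·(+0.0) + 1·(-424.7) = -424.7
Reactants: 2·(-184.1) = -368.2
ΔH°rxn = (-424.7) − (-368.2) = -56.5 kJ/mol

ΔH°rxn = -56.5 kJ/mol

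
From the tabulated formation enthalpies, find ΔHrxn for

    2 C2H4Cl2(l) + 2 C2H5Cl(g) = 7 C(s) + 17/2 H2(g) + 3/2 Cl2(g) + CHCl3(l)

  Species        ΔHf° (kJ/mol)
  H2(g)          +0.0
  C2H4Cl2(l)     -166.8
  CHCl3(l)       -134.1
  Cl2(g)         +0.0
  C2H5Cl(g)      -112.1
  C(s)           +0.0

ΔHrxn = 423.7 kJ/mol

Products: 7·(+0.0) + 17/2·(+0.0) + 3/2·(+0.0) + 1·(-134.1) = -134.1
Reactants: 2·(-166.8) + 2·(-112.1) = -557.8
ΔHrxn = (-134.1) − (-557.8) = 423.7 kJ/mol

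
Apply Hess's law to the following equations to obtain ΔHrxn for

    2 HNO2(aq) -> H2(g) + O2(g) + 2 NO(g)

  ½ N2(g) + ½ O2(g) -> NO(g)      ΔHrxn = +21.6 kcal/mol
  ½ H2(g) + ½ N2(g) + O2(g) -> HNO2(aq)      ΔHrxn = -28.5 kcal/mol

ΔHrxn = 100.2 kcal/mol

equation 1 × 2: (2)·(+21.6) = +43.2 kcal/mol
equation 2 reversed and × 2: (-2)·(-28.5) = +57.0 kcal/mol
Since enthalpy is a state function, ΔHrxn = (2)·(+21.6) + (-2)·(-28.5) = 100.2 kcal/mol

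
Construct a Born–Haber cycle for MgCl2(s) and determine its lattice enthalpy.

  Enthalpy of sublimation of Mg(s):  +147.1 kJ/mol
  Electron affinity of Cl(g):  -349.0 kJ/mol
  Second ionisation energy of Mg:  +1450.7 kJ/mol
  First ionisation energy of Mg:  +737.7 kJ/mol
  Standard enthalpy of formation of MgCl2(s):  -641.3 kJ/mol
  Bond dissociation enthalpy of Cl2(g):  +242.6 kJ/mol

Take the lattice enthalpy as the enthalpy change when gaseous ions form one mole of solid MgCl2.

ΔHf° = 1·ΔHsub + 1·(ΣIE) + 1·D(Cl2) + 2·EA + U
-641.3 = 1·(+147.1) + 1·(+2188.4) + 1·(+242.6) + 2·(-349.0) + U
U = -641.3 − (+1880.1) = -2521.4 kJ/mol

U = -2521.4 kJ/mol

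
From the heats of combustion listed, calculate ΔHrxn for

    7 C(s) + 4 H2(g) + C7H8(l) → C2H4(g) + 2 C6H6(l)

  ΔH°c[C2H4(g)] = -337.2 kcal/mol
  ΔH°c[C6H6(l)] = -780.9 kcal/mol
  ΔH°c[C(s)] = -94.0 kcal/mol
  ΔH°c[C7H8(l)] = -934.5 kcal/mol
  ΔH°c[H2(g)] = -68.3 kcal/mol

Using ΔH = Σ nΔHc°(reactants) − Σ nΔHc°(products):
= [7·(-94.0) + 4·(-68.3) + 1·(-934.5)] − [1·(-337.2) + 2·(-780.9)]
= 33.3 kcal/mol

ΔHrxn = 33.3 kcal/mol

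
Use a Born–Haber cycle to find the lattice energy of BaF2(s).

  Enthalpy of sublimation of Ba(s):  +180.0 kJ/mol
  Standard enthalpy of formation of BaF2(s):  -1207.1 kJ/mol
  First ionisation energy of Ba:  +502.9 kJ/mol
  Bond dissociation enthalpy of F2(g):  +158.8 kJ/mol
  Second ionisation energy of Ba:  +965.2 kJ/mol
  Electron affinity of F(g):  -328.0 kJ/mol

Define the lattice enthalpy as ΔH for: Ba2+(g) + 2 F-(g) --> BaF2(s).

ΔHf° = 1·ΔHsub + 1·(ΣIE) + 1·D(F2) + 2·EA + U
-1207.1 = 1·(+180.0) + 1·(+1468.1) + 1·(+158.8) + 2·(-328.0) + U
U = -1207.1 − (+1150.9) = -2358.0 kJ/mol

U = -2358.0 kJ/mol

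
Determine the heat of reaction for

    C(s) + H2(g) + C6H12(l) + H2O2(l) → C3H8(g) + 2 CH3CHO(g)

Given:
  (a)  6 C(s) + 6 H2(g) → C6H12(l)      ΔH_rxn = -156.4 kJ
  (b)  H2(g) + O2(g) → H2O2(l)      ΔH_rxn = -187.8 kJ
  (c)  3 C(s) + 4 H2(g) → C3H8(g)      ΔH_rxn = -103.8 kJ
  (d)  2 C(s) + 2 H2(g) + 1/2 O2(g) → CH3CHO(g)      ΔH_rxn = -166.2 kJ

ΔH_rxn = -92.0 kJ

(a) reversed: +156.4 kJ
(b) reversed: +187.8 kJ
(c) as written: -103.8 kJ
(d) × 2: (2)·(-166.2) = -332.4 kJ
ΔH_rxn = (+156.4) + (+187.8) + (-103.8) + (-332.4) = -92.0 kJ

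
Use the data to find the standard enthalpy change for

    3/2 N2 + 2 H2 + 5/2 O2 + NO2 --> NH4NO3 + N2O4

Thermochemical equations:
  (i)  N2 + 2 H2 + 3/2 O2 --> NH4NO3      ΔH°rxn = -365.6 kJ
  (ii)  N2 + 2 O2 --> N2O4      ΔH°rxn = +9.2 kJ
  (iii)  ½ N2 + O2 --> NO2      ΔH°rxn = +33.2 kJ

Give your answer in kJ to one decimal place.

ΔH°rxn = -389.6 kJ

(i) as written: -365.6 kJ
(ii) as written: +9.2 kJ
(iii) reversed: -33.2 kJ
ΔH°rxn = (1)·(-365.6) + (1)·(+9.2) + (-1)·(+33.2) = -389.6 kJ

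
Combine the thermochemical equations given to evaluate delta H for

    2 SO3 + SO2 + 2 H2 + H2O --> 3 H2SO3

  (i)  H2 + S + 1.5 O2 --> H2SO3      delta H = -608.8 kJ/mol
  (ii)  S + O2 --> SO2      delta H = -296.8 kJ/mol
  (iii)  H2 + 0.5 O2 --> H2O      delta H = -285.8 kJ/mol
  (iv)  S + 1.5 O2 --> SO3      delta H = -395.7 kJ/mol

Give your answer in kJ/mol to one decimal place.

delta H = -452.4 kJ/mol

(i) × 3 (×3 to match 3 H2SO3 in the target): (3)·(-608.8) = -1826.4 kJ/mol
(ii) reversed (reverse to put SO2 on the reactant side): +296.8 kJ/mol
(iii) reversed (reverse to put H2O on the reactant side): +285.8 kJ/mol
(iv) reversed and × 2 (SO3 must end up as a reactant; ×2 to match 2 SO3 in the target): (-2)·(-395.7) = +791.4 kJ/mol
delta H = (-1826.4) + (+296.8) + (+285.8) + (+791.4) = -452.4 kJ/mol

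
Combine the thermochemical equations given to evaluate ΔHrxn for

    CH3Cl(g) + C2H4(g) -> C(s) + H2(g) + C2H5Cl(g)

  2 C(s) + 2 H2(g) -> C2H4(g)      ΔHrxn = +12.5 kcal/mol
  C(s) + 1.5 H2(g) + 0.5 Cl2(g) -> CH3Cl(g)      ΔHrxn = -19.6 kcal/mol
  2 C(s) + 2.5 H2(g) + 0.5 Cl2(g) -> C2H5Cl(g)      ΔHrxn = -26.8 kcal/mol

ΔHrxn = -19.7 kcal/mol

equation 1 reversed (reverse to put C2H4(g) on the reactant side): -12.5 kcal/mol
equation 2 reversed (CH3Cl(g) must end up as a reactant): +19.6 kcal/mol
equation 3 as written (C2H5Cl(g) already on the product side): -26.8 kcal/mol
Since enthalpy is a state function, ΔHrxn = (-1)·(+12.5) + (-1)·(-19.6) + (1)·(-26.8) = -19.7 kcal/mol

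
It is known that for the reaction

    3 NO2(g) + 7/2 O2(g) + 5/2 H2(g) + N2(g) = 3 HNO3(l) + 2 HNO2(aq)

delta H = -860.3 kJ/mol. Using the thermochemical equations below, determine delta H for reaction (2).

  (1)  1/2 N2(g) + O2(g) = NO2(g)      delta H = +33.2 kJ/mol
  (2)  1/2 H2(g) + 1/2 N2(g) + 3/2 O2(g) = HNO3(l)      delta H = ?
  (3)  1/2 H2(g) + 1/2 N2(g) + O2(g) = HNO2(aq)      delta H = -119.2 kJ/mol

(1) reversed and × 3: (-3)·(+33.2) = -99.6 kJ/mol
(2) × 3: contributes 3·x
(3) × 2: (2)·(-119.2) = -238.4 kJ/mol
-860.3 = (-99.6) + (-238.4) + 3·x
x = (-860.3 − (-338.0)) / (3) = -174.1 kJ/mol

delta H = -174.1 kJ/mol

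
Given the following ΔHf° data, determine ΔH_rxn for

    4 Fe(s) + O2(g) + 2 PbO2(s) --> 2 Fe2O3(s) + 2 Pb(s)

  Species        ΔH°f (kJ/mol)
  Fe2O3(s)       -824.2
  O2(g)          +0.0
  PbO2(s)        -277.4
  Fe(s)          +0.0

ΔH_rxn = -1093.6 kJ/mol

Products: 2·(-824.2) + 2·(+0.0) = -1648.4
Reactants: 4·(+0.0) + 1·(+0.0) + 2·(-277.4) = -554.8
ΔH_rxn = (-1648.4) − (-554.8) = -1093.6 kJ/mol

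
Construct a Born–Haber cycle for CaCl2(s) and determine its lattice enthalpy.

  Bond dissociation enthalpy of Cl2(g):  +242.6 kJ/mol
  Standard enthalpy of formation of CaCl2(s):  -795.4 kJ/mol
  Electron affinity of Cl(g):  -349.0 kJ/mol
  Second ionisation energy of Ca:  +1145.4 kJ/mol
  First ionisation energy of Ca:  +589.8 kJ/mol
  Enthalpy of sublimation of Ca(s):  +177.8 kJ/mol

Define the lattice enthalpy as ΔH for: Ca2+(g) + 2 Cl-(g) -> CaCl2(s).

U = -2253.0 kJ/mol

ΔHf° = 1·ΔHsub + 1·(ΣIE) + 1·D(Cl2) + 2·EA + U
-795.4 = 1·(+177.8) + 1·(+1735.2) + 1·(+242.6) + 2·(-349.0) + U
U = -795.4 − (+1457.6) = -2253.0 kJ/mol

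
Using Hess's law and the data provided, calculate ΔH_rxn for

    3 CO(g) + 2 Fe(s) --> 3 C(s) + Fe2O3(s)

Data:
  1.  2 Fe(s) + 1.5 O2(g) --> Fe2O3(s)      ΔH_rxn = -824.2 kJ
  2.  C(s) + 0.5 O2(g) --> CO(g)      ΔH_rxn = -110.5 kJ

eq. 1 as written (Fe2O3(s) already on the product side): -824.2 kJ
eq. 2 reversed and × 3 (reverse to put CO(g) on the reactant side; scale by 3 for the 3 CO(g)): (-3)·(-110.5) = +331.5 kJ
ΔH_rxn = (-824.2) + (+331.5) = -492.7 kJ

ΔH_rxn = -492.7 kJ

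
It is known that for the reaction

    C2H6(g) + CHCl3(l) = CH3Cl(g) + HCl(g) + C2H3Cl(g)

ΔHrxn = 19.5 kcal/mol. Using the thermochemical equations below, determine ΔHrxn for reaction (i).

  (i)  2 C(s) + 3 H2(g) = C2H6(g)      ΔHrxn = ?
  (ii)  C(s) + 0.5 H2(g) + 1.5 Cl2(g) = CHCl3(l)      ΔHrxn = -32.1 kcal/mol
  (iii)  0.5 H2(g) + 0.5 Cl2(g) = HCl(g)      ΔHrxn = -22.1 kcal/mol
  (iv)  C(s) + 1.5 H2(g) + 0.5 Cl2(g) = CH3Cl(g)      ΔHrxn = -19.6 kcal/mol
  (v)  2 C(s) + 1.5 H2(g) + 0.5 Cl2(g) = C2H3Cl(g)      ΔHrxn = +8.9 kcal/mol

(i) reversed (reverse to put C2H6(g) on the reactant side): contributes −x
(ii) reversed (reverse to put CHCl3(l) on the reactant side): +32.1 kcal/mol
(iii) as written (HCl(g) already on the product side): -22.1 kcal/mol
(iv) as written (CH3Cl(g) already on the product side): -19.6 kcal/mol
(v) as written (C2H3Cl(g) already on the product side): +8.9 kcal/mol
+19.5 = (+32.1) + (-22.1) + (-19.6) + (+8.9) − x
x = (+19.5 − (-0.7)) / (-1) = -20.2 kcal/mol

ΔHrxn = -20.2 kcal/mol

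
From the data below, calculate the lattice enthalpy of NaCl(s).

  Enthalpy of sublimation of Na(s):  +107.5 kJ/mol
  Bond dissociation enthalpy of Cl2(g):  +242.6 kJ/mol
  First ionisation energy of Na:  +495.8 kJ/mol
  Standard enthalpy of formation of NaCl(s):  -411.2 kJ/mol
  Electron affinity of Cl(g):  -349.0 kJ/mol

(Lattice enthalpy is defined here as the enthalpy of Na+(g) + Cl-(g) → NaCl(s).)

ΔHf° = 1·ΔHsub + 1·(ΣIE) + 1/2·D(Cl2) + 1·EA + U
-411.2 = 1·(+107.5) + 1·(+495.8) + 1/2·(+242.6) + 1·(-349.0) + U
U = -411.2 − (+375.6) = -786.8 kJ/mol

U = -786.8 kJ/mol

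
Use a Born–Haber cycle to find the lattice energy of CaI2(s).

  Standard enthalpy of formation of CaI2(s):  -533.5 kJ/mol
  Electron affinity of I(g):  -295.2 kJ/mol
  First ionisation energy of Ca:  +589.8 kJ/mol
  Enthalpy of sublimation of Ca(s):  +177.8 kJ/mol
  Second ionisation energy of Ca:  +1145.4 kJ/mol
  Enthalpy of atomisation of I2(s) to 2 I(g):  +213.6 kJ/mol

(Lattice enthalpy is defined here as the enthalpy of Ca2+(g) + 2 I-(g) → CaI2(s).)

U = -2069.7 kJ/mol

ΔHf° = 1·ΔHsub + 1·(ΣIE) + 1·D(I2) + 2·EA + U
-533.5 = 1·(+177.8) + 1·(+1735.2) + 1·(+213.6) + 2·(-295.2) + U
U = -533.5 − (+1536.2) = -2069.7 kJ/mol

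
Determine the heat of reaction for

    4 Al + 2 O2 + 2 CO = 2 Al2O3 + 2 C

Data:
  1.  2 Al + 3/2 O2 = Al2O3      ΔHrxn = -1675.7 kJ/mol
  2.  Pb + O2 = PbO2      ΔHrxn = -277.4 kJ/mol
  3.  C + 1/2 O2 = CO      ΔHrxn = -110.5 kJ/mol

ΔHrxn = -3130.4 kJ/mol

eq. 1 × 2: (2)·(-1675.7) = -3351.4 kJ/mol
eq. 2: not needed.
eq. 3 reversed and × 2: (-2)·(-110.5) = +221.0 kJ/mol
Summing the manipulated equations, ΔHrxn = (2)·(-1675.7) + (-2)·(-110.5) = -3130.4 kJ/mol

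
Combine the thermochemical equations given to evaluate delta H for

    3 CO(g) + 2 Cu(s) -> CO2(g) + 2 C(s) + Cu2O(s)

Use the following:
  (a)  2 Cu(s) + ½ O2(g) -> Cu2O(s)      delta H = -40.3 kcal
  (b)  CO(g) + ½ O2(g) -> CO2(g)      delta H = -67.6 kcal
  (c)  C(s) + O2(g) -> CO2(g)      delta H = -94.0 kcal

(a) as written (Cu2O(s) already on the product side): -40.3 kcal
(b) × 3 (×3 to match 3 CO(g) in the target): (3)·(-67.6) = -202.8 kcal
(c) reversed and × 2 (reverse to put C(s) on the product side; scale by 2 for the 2 C(s)): (-2)·(-94.0) = +188.0 kcal
Combining the equations, delta H = (-40.3) + (-202.8) + (+188.0) = -55.1 kcal

delta H = -55.1 kcal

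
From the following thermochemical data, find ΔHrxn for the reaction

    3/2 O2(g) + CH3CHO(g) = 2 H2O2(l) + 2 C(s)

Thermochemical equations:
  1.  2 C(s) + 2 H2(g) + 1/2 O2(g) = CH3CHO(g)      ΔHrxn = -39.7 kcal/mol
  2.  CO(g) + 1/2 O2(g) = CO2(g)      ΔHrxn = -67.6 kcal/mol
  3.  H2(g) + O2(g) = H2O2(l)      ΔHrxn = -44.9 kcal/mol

eq. 1 reversed: +39.7 kcal/mol
eq. 2: not needed.
eq. 3 × 2: (2)·(-44.9) = -89.8 kcal/mol
ΔHrxn = (-1)·(-39.7) + (2)·(-44.9) = -50.1 kcal/mol

ΔHrxn = -50.1 kcal/mol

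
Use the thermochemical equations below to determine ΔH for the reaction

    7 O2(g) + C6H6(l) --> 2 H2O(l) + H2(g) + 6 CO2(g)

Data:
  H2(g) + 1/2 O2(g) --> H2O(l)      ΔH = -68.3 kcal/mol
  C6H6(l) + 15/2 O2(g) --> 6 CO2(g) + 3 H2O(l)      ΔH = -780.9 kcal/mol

ΔH = -712.6 kcal/mol

equation 1 reversed (reverse to put H2(g) on the product side): +68.3 kcal/mol
equation 2 as written (C6H6(l) already on the reactant side): -780.9 kcal/mol
ΔH = (-1)·(-68.3) + (1)·(-780.9) = -712.6 kcal/mol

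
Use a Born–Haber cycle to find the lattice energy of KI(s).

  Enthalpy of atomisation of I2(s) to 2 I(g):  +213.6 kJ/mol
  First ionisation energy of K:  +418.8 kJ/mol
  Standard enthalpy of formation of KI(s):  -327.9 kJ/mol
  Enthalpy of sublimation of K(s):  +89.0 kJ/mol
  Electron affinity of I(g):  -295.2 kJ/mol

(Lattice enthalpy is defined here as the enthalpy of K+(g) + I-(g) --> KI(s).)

ΔHf° = 1·ΔHsub + 1·(ΣIE) + 1/2·D(I2) + 1·EA + U
-327.9 = 1·(+89.0) + 1·(+418.8) + 1/2·(+213.6) + 1·(-295.2) + U
U = -327.9 − (+319.4) = -647.3 kJ/mol

U = -647.3 kJ/mol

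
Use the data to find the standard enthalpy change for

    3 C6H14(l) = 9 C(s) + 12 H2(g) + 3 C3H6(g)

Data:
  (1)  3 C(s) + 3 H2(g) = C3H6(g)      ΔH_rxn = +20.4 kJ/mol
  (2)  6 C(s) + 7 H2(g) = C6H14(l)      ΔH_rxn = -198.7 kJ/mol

ΔH_rxn = 657.3 kJ/mol

(1) × 3 (scale by 3 for the 3 C3H6(g)): (3)·(+20.4) = +61.2 kJ/mol
(2) reversed and × 3 (C6H14(l) must end up as a reactant; ×3 to match 3 C6H14(l) in the target): (-3)·(-198.7) = +596.1 kJ/mol
Summing the manipulated equations, ΔH_rxn = (3)·(+20.4) + (-3)·(-198.7) = 657.3 kJ/mol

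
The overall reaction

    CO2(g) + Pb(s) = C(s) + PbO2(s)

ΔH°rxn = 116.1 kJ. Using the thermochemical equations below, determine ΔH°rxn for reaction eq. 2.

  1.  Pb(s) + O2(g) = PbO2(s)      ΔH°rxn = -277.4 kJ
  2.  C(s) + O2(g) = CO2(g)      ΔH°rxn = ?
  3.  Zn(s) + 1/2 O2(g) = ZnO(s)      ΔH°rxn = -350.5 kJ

eq. 1 as written (PbO2(s) already on the product side): -277.4 kJ
eq. 2 reversed (CO2(g) must end up as a reactant): contributes −x
eq. 3: not needed (Zn(s) appears nowhere else).
+116.1 = (-277.4) − x
x = (+116.1 − (-277.4)) / (-1) = -393.5 kJ

ΔH°rxn = -393.5 kJ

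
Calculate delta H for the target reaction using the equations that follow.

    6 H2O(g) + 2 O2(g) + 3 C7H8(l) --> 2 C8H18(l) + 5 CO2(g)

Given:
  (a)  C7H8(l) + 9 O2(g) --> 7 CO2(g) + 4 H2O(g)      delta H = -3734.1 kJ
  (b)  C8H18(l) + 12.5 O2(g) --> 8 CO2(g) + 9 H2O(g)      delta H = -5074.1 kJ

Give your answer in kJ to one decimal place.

(a) × 3: (3)·(-3734.1) = -11202.3 kJ
(b) reversed and × 2: (-2)·(-5074.1) = +10148.2 kJ
delta H = (3)·(-3734.1) + (-2)·(-5074.1) = -1054.1 kJ

delta H = -1054.1 kJ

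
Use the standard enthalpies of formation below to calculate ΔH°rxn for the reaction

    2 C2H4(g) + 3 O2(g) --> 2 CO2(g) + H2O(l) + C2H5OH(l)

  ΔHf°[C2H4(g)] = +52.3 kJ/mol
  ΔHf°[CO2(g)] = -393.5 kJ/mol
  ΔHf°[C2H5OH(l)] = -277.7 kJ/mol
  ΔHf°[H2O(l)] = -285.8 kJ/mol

Products: 2·(-393.5) + 1·(-285.8) + 1·(-277.7) = -1350.5
Reactants: 2·(+52.3) + 3·(+0.0) = +104.6
ΔH°rxn = (-1350.5) − (+104.6) = -1455.1 kJ/mol

ΔH°rxn = -1455.1 kJ/mol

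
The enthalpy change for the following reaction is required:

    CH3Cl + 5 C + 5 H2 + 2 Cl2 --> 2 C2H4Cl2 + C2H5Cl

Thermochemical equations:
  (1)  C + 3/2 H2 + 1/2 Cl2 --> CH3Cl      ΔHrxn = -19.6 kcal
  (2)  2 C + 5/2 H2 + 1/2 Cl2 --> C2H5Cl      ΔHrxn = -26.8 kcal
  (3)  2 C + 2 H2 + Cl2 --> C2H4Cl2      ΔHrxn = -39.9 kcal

ΔHrxn = -87.0 kcal

(1) reversed (reverse to put CH3Cl on the reactant side): +19.6 kcal
(2) as written (C2H5Cl already on the product side): -26.8 kcal
(3) × 2 (×2 to match 2 C2H4Cl2 in the target): (2)·(-39.9) = -79.8 kcal
ΔHrxn = (+19.6) + (-26.8) + (-79.8) = -87.0 kcal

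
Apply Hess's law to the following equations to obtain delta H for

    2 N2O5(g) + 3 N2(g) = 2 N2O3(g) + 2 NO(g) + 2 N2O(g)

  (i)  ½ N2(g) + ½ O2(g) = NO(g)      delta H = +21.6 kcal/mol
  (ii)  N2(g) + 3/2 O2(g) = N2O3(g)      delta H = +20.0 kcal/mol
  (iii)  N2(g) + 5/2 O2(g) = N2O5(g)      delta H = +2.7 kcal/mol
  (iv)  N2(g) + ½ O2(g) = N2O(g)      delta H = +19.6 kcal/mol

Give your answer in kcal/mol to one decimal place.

delta H = 117.0 kcal/mol

(i) × 2: (2)·(+21.6) = +43.2 kcal/mol
(ii) × 2: (2)·(+20.0) = +40.0 kcal/mol
(iii) reversed and × 2: (-2)·(+2.7) = -5.4 kcal/mol
(iv) × 2: (2)·(+19.6) = +39.2 kcal/mol
delta H = (2)·(+21.6) + (2)·(+20.0) + (-2)·(+2.7) + (2)·(+19.6) = 117.0 kcal/mol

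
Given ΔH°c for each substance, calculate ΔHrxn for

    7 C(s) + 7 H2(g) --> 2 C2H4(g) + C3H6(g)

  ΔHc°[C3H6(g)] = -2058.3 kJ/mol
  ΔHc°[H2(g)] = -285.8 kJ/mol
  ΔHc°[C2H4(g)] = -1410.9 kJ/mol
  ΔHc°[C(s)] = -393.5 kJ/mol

ΔHrxn = 125.0 kJ/mol

With combustion enthalpies, reactants minus products:
= [7·(-393.5) + 7·(-285.8)] − [2·(-1410.9) + 1·(-2058.3)]
= 125.0 kJ/mol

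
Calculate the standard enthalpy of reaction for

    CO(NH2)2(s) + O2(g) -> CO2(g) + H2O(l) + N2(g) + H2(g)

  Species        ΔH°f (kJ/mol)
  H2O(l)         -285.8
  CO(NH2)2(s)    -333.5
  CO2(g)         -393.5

ΔHrxn = -345.8 kJ/mol

ΔH°rxn = Σ nΔHf°(products) − Σ nΔHf°(reactants).
Products: 1·(-393.5) + 1·(-285.8) + 1·(+0.0) + 1·(+0.0) = -679.3
Reactants: 1·(-333.5) + 1·(+0.0) = -333.5
ΔHrxn = (-679.3) − (-333.5) = -345.8 kJ/mol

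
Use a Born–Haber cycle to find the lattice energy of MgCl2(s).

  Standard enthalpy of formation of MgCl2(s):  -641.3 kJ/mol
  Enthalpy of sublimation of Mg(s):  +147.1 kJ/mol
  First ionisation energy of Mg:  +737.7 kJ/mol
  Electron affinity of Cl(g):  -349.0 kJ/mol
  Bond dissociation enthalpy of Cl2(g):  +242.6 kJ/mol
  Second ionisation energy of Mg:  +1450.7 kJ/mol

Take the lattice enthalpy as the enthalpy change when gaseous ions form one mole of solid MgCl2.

ΔHf° = 1·ΔHsub + 1·(ΣIE) + 1·D(Cl2) + 2·EA + U
-641.3 = 1·(+147.1) + 1·(+2188.4) + 1·(+242.6) + 2·(-349.0) + U
U = -641.3 − (+1880.1) = -2521.4 kJ/mol

U = -2521.4 kJ/mol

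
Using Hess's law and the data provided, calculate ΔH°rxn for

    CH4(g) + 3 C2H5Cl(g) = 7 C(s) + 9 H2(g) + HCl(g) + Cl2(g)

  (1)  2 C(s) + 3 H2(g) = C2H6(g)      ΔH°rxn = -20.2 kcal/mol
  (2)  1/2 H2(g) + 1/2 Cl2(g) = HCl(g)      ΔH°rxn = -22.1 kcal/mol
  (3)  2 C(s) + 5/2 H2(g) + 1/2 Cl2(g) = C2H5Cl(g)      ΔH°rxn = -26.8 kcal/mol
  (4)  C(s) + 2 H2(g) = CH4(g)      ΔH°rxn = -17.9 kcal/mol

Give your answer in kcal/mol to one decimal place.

(1): not needed.
(2) as written: -22.1 kcal/mol
(3) reversed and × 3: (-3)·(-26.8) = +80.4 kcal/mol
(4) reversed: +17.9 kcal/mol
By Hess's law, ΔH°rxn = (1)·(-22.1) + (-3)·(-26.8) + (-1)·(-17.9) = 76.2 kcal/mol

ΔH°rxn = 76.2 kcal/mol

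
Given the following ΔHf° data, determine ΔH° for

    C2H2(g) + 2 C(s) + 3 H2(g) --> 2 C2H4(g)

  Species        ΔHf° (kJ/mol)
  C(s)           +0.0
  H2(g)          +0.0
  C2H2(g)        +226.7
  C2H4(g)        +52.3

ΔH° = -122.1 kJ/mol

ΔH°rxn = Σ nΔHf°(products) − Σ nΔHf°(reactants).
Products: 2·(+52.3) = +104.6
Reactants: 1·(+226.7) + 2·(+0.0) + 3·(+0.0) = +226.7
ΔH° = (+104.6) − (+226.7) = -122.1 kJ/mol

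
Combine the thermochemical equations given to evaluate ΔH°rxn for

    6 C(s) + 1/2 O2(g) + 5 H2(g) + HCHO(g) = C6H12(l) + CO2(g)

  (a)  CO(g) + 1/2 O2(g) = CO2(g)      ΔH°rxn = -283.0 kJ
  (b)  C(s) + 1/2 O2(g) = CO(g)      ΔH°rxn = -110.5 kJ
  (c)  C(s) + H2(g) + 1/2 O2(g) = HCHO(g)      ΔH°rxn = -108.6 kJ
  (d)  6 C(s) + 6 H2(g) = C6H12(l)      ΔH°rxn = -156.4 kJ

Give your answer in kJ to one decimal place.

(a) as written: -283.0 kJ
(b) as written: -110.5 kJ
(c) reversed: +108.6 kJ
(d) as written: -156.4 kJ
Combining the equations, ΔH°rxn = (-283.0) + (-110.5) + (+108.6) + (-156.4) = -441.3 kJ

ΔH°rxn = -441.3 kJ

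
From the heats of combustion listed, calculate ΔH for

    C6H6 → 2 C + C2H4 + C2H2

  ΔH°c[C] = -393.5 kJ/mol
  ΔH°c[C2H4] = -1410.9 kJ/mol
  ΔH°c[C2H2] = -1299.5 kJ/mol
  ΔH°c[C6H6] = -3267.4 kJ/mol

With combustion enthalpies, reactants minus products:
= [1·(-3267.4)] − [2·(-393.5) + 1·(-1410.9) + 1·(-1299.5)]
= 230.0 kJ/mol

ΔH = 230.0 kJ/mol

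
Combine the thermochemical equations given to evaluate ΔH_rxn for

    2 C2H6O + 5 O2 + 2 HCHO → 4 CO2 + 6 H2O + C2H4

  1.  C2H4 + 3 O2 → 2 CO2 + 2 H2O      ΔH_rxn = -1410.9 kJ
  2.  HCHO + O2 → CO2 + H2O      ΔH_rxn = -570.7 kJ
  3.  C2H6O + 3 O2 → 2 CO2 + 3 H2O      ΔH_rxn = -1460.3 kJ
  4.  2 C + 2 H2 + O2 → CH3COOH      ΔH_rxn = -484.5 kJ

eq. 1 reversed (C2H4 must end up as a product): +1410.9 kJ
eq. 2 × 2 (scale by 2 for the 2 HCHO): (2)·(-570.7) = -1141.4 kJ
eq. 3 × 2 (scale by 2 for the 2 C2H6O): (2)·(-1460.3) = -2920.6 kJ
eq. 4: not needed (H2 appears nowhere else).
Since enthalpy is a state function, ΔH_rxn = (-1)·(-1410.9) + (2)·(-570.7) + (2)·(-1460.3) = -2651.1 kJ

ΔH_rxn = -2651.1 kJ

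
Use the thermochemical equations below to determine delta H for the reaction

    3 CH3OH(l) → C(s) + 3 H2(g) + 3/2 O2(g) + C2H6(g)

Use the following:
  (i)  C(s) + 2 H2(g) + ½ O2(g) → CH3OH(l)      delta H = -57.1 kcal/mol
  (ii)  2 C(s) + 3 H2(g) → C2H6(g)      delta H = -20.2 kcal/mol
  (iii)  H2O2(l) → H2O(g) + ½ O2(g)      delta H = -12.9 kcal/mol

(i) reversed and × 3: (-3)·(-57.1) = +171.3 kcal/mol
(ii) as written: -20.2 kcal/mol
(iii): not needed.
delta H = (-3)·(-57.1) + (1)·(-20.2) = 151.1 kcal/mol

delta H = 151.1 kcal/mol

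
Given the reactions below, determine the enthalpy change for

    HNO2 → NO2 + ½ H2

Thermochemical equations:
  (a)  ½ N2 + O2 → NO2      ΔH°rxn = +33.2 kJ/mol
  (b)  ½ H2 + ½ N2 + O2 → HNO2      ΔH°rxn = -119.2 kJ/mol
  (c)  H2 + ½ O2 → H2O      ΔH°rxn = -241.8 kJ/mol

ΔH°rxn = 152.4 kJ/mol

(a) as written (NO2 already on the product side): +33.2 kJ/mol
(b) reversed (reverse to put HNO2 on the reactant side): +119.2 kJ/mol
(c): not needed (H2O appears nowhere else).
ΔH°rxn = (1)·(+33.2) + (-1)·(-119.2) = 152.4 kJ/mol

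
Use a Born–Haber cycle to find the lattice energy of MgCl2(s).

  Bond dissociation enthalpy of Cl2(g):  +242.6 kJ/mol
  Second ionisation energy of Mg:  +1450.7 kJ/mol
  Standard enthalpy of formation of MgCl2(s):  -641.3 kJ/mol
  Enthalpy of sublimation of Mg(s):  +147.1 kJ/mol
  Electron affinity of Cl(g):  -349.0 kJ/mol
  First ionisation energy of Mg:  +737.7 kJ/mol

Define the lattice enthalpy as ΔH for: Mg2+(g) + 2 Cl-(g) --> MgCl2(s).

U = -2521.4 kJ/mol

ΔHf° = 1·ΔHsub + 1·(ΣIE) + 1·D(Cl2) + 2·EA + U
-641.3 = 1·(+147.1) + 1·(+2188.4) + 1·(+242.6) + 2·(-349.0) + U
U = -641.3 − (+1880.1) = -2521.4 kJ/mol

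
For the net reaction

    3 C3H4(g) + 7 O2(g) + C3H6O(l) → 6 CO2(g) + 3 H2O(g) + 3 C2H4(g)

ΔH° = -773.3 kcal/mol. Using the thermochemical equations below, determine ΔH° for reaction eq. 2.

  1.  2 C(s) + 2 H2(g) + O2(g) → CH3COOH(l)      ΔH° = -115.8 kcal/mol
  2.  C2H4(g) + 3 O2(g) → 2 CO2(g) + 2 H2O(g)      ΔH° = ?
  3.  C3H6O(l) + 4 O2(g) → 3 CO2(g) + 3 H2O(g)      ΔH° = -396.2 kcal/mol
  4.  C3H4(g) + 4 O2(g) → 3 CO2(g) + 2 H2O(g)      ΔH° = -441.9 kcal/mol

eq. 1: not needed.
eq. 2 reversed and × 3: contributes −3·x
eq. 3 as written: -396.2 kcal/mol
eq. 4 × 3: (3)·(-441.9) = -1325.7 kcal/mol
-773.3 = (-396.2) + (-1325.7) − 3·x
x = (-773.3 − (-1721.9)) / (-3) = -316.2 kcal/mol

ΔH° = -316.2 kcal/mol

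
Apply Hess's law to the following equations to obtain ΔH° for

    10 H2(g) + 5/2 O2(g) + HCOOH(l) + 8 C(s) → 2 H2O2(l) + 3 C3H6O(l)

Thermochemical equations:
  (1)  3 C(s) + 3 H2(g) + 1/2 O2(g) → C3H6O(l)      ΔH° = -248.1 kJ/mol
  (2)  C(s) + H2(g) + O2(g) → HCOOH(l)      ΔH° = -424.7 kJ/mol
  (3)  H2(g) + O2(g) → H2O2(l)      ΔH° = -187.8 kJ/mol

ΔH° = -695.2 kJ/mol

(1) × 3: (3)·(-248.1) = -744.3 kJ/mol
(2) reversed: +424.7 kJ/mol
(3) × 2: (2)·(-187.8) = -375.6 kJ/mol
ΔH° = (-744.3) + (+424.7) + (-375.6) = -695.2 kJ/mol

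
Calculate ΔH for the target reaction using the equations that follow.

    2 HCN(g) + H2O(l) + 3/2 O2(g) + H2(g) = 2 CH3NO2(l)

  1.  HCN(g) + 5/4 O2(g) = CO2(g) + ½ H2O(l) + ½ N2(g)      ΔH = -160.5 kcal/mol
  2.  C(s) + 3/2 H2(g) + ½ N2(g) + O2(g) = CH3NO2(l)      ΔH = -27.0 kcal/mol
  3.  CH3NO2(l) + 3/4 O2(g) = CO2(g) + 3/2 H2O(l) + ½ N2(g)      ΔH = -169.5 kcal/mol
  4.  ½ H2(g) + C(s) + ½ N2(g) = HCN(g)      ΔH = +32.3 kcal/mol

eq. 1 as written: -160.5 kcal/mol
eq. 2 as written: -27.0 kcal/mol
eq. 3 reversed: +169.5 kcal/mol
eq. 4 reversed: -32.3 kcal/mol
Since enthalpy is a state function, ΔH = (-160.5) + (-27.0) + (+169.5) + (-32.3) = -50.3 kcal/mol

ΔH = -50.3 kcal/mol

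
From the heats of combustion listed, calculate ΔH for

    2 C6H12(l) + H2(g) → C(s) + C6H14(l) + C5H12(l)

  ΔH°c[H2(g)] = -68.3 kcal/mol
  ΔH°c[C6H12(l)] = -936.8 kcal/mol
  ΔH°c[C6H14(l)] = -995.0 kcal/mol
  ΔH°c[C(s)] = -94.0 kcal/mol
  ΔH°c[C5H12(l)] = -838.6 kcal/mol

ΔH = -14.3 kcal/mol

With combustion enthalpies, reactants minus products:
= [2·(-936.8) + 1·(-68.3)] − [1·(-94.0) + 1·(-995.0) + 1·(-838.6)]
= -14.3 kcal/mol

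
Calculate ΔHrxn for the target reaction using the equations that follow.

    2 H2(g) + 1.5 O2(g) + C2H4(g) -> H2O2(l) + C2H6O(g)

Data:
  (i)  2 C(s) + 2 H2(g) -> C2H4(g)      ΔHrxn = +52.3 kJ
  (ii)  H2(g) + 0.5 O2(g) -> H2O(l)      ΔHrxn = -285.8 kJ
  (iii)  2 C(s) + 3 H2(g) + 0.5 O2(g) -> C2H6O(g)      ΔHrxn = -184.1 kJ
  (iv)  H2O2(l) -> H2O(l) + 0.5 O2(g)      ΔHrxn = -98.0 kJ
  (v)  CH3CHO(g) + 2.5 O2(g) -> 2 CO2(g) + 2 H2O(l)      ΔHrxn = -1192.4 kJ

ΔHrxn = -424.2 kJ

(i) reversed: -52.3 kJ
(ii) as written: -285.8 kJ
(iii) as written: -184.1 kJ
(iv) reversed: +98.0 kJ
(v): not needed.
ΔHrxn = (-52.3) + (-285.8) + (-184.1) + (+98.0) = -424.2 kJ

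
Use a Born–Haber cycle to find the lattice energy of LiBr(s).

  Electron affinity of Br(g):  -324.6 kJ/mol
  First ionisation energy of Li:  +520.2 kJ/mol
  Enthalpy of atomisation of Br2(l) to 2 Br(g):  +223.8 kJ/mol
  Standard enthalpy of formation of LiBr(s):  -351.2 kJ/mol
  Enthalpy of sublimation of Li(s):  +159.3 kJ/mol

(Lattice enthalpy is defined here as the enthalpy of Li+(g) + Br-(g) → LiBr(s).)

U = -818.0 kJ/mol

ΔHf° = 1·ΔHsub + 1·(ΣIE) + 1/2·D(Br2) + 1·EA + U
-351.2 = 1·(+159.3) + 1·(+520.2) + 1/2·(+223.8) + 1·(-324.6) + U
U = -351.2 − (+466.8) = -818.0 kJ/mol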